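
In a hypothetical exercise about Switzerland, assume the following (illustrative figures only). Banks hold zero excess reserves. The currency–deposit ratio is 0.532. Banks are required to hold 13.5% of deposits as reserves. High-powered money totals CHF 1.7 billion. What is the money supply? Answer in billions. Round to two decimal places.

The money multiplier is m = (1 + c) / (rr + c) = (1 + 0.532) / (0.135 + 0.532) ≈ 2.2969.
So M = m × MB = 2.2969 × 1.7 ≈ 3.9047 billion.

CHF 3.90 billion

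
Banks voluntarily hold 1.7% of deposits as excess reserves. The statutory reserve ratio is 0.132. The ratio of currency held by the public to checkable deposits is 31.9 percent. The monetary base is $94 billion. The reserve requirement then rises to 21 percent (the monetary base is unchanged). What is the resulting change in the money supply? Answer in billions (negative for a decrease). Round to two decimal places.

-37.85 billion

Initially m₁ = (1 + 0.319) / (0.132 + 0.017 + 0.319) ≈ 2.81838, so M₁ = 2.81838 × 94 ≈ 264.9277 billion.
After the change m₂ = (1 + 0.319) / (0.21 + 0.017 + 0.319) ≈ 2.41575, so M₂ = 2.41575 × 94 = 227.0805 billion.
ΔM = M₂ − M₁ = 227.0805 − 264.9277 = -37.8472 billion.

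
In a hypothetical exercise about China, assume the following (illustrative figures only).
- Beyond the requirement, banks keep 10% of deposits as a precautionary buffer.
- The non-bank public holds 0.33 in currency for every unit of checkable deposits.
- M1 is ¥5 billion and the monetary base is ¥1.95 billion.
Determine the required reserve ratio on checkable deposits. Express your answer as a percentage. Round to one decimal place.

Using m = M/MB = 5/1.95 ≈ 2.564103. Since m = (1 + c)/(c + rr + e), the denominator satisfies c + rr + e = (1 + c)/m = (1 + 0.33) / 2.564103 ≈ 0.518700.
With c = 0.33 and e = 0.1, the required reserve ratio on checkable deposits is 0.518700 − 0.33 − 0.1 = 0.0887.

8.9%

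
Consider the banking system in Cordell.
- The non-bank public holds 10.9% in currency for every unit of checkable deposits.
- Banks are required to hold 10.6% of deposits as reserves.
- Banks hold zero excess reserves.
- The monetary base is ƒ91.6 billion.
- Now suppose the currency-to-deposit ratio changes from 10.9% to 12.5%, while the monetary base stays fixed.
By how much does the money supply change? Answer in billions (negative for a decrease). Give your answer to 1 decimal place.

Initially m₁ = (1 + 0.109) / (0.106 + 0.109) ≈ 5.1581, so M₁ = 5.1581 × 91.6 ≈ 472.482 billion.
After the change m₂ = (1 + 0.125) / (0.106 + 0.125) ≈ 4.8701, so M₂ = 4.8701 × 91.6 ≈ 446.1012 billion.
ΔM = M₂ − M₁ = 446.1012 − 472.482 = -26.3808 billion.

-26.4 billion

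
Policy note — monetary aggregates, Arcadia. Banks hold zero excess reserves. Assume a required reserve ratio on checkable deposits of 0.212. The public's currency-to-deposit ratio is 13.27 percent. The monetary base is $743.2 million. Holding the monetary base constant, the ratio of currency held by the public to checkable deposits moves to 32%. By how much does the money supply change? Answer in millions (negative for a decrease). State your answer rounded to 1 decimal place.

-598.2 million

Initially m₁ = (1 + 0.1327) / (0.212 + 0.1327) ≈ 3.28605, so M₁ = 3.28605 × 743.2 ≈ 2442.1924 million.
After the change m₂ = (1 + 0.32) / (0.212 + 0.32) ≈ 2.48120, so M₂ = 2.48120 × 743.2 ≈ 1844.0278 million.
ΔM = M₂ − M₁ = 1844.0278 − 2442.1924 = -598.1646 million.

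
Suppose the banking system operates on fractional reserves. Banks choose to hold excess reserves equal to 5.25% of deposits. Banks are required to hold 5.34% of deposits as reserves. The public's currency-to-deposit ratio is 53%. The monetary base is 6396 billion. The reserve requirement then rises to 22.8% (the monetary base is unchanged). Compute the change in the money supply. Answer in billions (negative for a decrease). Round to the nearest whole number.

-3315 billion

Initially m₁ = (1 + 0.53) / (0.0534 + 0.0525 + 0.53) ≈ 2.40604, so M₁ = 2.40604 × 6396 ≈ 15389.0318 billion.
After the change m₂ = (1 + 0.53) / (0.228 + 0.0525 + 0.53) ≈ 1.88772, so M₂ = 1.88772 × 6396 ≈ 12073.8571 billion.
ΔM = M₂ − M₁ = 12073.8571 − 15389.0318 = -3315.1747 billion.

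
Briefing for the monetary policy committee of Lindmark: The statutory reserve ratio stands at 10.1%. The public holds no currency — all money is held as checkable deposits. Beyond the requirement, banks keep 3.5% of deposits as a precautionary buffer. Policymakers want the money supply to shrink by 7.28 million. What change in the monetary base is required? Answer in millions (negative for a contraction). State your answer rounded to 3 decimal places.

-0.990 million

The money multiplier is m = 1 / (rr + e) = 1 / (0.101 + 0.035) ≈ 7.35294.
ΔMB = ΔM / m = (−7.28) / 7.35294 ≈ -0.9901 million.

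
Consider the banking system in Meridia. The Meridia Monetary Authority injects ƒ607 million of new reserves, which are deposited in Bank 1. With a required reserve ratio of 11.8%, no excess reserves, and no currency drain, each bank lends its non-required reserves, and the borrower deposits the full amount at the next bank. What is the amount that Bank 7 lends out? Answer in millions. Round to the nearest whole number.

Each bank lends a fraction (1 − rr) = 0.8820 of the deposit it receives, so Bank 7 receives 607·0.8820^6 and lends 607·0.8820^7 ≈ 252.0396 million.

ƒ252 million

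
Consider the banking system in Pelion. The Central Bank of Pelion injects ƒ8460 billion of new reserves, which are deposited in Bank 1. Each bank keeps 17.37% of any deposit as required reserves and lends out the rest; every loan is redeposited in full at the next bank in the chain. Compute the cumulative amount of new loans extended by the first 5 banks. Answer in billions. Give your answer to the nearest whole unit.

Bank i lends (1 − rr)^i of the original deposit: Bank 1 lends 8460·0.8263 = 6990.4980, Bank 2 lends 8460·0.8263² ≈ 5776.2485, and so on.
Summing a geometric series: total = 8460·[0.8263·(1 − 0.8263^5) / (1 − 0.8263)] ≈ 24742.3302 billion.

ƒ24742 billion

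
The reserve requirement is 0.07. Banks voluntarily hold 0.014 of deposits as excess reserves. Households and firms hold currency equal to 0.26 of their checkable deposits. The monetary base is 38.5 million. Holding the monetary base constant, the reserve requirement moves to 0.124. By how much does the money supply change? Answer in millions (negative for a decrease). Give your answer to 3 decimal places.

Initially m₁ = (1 + 0.26) / (0.07 + 0.014 + 0.26) ≈ 3.662791, so M₁ = 3.662791 × 38.5 ≈ 141.0175 million.
After the change m₂ = (1 + 0.26) / (0.124 + 0.014 + 0.26) ≈ 3.165829, so M₂ = 3.165829 × 38.5 ≈ 121.8844 million.
ΔM = M₂ − M₁ = 121.8844 − 141.0175 = -19.1331 million.

-19.133 million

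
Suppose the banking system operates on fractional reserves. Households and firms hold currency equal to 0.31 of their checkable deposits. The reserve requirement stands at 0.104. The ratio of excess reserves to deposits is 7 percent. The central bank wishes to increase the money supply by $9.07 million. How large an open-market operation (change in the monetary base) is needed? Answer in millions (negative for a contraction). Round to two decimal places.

$3.35 million

The money multiplier is m = (1 + c) / (rr + e + c) = (1 + 0.31) / (0.104 + 0.07 + 0.31) ≈ 2.7066.
ΔMB = ΔM / m = (+9.07) / 2.7066 ≈ 3.3511 million.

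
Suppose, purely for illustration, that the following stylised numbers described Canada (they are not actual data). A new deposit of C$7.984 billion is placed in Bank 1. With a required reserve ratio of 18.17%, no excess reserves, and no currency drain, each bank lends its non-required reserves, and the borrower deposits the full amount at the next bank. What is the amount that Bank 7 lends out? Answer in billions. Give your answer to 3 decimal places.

Each bank lends a fraction (1 − rr) = 0.8183 of the deposit it receives, so Bank 7 receives 7.984·0.8183^6 and lends 7.984·0.8183^7 ≈ 1.9616 billion.

C$1.962 billion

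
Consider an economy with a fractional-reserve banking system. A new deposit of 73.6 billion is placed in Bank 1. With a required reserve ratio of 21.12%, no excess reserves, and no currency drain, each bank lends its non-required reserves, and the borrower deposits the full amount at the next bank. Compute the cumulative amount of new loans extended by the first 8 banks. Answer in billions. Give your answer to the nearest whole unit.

234 billion

Bank i lends (1 − rr)^i of the original deposit: Bank 1 lends 73.6·0.7888 ≈ 58.0557, Bank 2 lends 73.6·0.7888² ≈ 45.7943, and so on.
Summing a geometric series: total = 73.6·[0.7888·(1 − 0.7888^8) / (1 − 0.7888)] ≈ 233.6859 billion.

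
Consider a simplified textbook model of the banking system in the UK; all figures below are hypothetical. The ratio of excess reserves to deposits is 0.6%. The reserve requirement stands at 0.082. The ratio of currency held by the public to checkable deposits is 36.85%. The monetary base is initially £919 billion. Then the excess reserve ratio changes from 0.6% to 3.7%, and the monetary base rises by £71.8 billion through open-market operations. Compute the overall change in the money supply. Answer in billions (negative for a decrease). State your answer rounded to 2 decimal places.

£26.37 billion

Before: m₁ = (1 + 0.3685) / (0.082 + 0.006 + 0.3685) ≈ 2.997809, MB₁ = 919, so M₁ = 2.997809 × 919 ≈ 2754.9865 billion.
After: m₂ = (1 + 0.3685) / (0.082 + 0.037 + 0.3685) ≈ 2.807179, MB₂ = 919 + 71.8 = 990.8, so M₂ = 2.807179 × 990.8 ≈ 2781.353 billion.
ΔM = M₂ − M₁ = 2781.353 − 2754.9865 = 26.3665 billion.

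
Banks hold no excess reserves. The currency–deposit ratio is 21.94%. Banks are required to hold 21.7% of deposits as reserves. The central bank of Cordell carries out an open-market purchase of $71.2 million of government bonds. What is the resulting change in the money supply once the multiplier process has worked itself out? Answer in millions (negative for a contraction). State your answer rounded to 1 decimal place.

The money multiplier is m = (1 + c) / (rr + c) = (1 + 0.2194) / (0.217 + 0.2194) ≈ 2.7942.
The purchase adds 71.2 million of base, so ΔM = m × ΔMB = 2.7942 × (+71.2) ≈ 198.947 million.

$198.9 million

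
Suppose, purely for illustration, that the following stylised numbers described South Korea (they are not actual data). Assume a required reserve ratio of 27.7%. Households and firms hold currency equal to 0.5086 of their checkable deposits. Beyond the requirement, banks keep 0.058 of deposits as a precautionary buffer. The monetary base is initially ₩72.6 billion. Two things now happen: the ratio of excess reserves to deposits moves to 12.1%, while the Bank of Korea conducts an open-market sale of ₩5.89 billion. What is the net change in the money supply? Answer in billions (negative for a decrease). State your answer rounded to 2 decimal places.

Before: m₁ = (1 + 0.5086) / (0.277 + 0.058 + 0.5086) ≈ 1.78829, MB₁ = 72.6, so M₁ = 1.78829 × 72.6 ≈ 129.8299 billion.
After: m₂ = (1 + 0.5086) / (0.277 + 0.121 + 0.5086) ≈ 1.66402, MB₂ = 72.6 − 5.89 = 66.71, so M₂ = 1.66402 × 66.71 ≈ 111.0068 billion.
ΔM = M₂ − M₁ = 111.0068 − 129.8299 = -18.8231 billion.

-18.82 billion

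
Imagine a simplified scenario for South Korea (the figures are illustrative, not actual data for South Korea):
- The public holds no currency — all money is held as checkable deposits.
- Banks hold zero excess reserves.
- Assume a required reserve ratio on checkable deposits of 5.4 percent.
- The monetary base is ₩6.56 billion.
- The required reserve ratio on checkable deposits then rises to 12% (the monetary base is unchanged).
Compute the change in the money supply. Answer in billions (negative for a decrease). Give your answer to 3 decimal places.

-66.815 billion

Initially m₁ = 1 / (0.054) ≈ 18.51852, so M₁ = 18.51852 × 6.56 ≈ 121.4815 billion.
After the change m₂ = 1 / (0.12) ≈ 8.33333, so M₂ = 8.33333 × 6.56 ≈ 54.6666 billion.
ΔM = M₂ − M₁ = 54.6666 − 121.4815 = -66.8149 billion.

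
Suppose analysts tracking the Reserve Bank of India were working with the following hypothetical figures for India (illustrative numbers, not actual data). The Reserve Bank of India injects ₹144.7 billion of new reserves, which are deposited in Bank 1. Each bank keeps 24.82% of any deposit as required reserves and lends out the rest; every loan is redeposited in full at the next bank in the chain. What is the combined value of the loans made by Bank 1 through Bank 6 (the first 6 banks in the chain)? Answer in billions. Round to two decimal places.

₹359.16 billion

Bank i lends (1 − rr)^i of the original deposit: Bank 1 lends 144.7·0.7518 ≈ 108.7855, Bank 2 lends 144.7·0.7518² ≈ 81.7849, and so on.
Summing a geometric series: total = 144.7·[0.7518·(1 − 0.7518^6) / (1 − 0.7518)] ≈ 359.1600 billion.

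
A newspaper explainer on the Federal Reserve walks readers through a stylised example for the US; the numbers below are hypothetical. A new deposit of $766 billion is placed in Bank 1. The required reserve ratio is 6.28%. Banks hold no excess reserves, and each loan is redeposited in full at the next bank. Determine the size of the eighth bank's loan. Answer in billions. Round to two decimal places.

Each bank lends a fraction (1 − rr) = 0.9372 of the deposit it receives, so Bank 8 receives 766·0.9372^7 and lends 766·0.9372^8 ≈ 455.9183 billion.

$455.92 billion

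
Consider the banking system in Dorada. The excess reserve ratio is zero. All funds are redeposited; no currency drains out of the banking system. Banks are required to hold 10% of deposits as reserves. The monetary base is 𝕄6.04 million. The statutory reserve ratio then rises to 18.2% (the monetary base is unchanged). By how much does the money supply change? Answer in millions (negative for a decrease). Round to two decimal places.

Initially m₁ = 1 / (0.1) = 10, so M₁ = 10 × 6.04 = 60.4 million.
After the change m₂ = 1 / (0.182) ≈ 5.4945, so M₂ = 5.4945 × 6.04 ≈ 33.1868 million.
ΔM = M₂ − M₁ = 33.1868 − 60.4 = -27.2132 million.

-27.21 million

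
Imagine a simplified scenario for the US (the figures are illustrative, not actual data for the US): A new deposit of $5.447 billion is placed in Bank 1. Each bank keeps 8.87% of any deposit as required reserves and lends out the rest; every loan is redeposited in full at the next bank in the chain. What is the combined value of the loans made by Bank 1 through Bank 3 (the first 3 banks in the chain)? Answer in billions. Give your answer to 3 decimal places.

Bank i lends (1 − rr)^i of the original deposit: Bank 1 lends 5.447·0.9113 ≈ 4.9639, Bank 2 lends 5.447·0.9113² ≈ 4.5236, and so on.
Summing a geometric series: total = 5.447·[0.9113·(1 − 0.9113^3) / (1 − 0.9113)] ≈ 13.6097 billion.

$13.610 billion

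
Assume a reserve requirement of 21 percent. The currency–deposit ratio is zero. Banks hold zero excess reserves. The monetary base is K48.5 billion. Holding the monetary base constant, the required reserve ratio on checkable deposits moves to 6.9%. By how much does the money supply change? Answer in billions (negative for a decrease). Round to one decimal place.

K471.9 billion

Initially m₁ = 1 / (0.21) ≈ 4.7619, so M₁ = 4.7619 × 48.5 ≈ 230.9521 billion.
After the change m₂ = 1 / (0.069) ≈ 14.4928, so M₂ = 14.4928 × 48.5 = 702.9008 billion.
ΔM = M₂ − M₁ = 702.9008 − 230.9521 = 471.9487 billion.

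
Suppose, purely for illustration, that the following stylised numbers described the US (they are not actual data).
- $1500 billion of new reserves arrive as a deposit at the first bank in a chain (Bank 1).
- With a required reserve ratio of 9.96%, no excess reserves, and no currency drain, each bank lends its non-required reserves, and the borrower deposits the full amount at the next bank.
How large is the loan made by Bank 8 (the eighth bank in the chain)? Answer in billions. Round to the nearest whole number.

$648 billion

Each bank lends a fraction (1 − rr) = 0.9004 of the deposit it receives, so Bank 8 receives 1500·0.9004^7 and lends 1500·0.9004^8 ≈ 648.0002 billion.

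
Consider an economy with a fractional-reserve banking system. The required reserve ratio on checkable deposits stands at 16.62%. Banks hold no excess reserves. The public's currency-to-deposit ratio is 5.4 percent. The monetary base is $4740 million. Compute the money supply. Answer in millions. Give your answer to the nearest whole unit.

The money multiplier is m = (1 + c) / (rr + c) = (1 + 0.054) / (0.1662 + 0.054) ≈ 4.78656.
So M = m × MB = 4.78656 × 4740 = 22688.2944 million.

$22688 million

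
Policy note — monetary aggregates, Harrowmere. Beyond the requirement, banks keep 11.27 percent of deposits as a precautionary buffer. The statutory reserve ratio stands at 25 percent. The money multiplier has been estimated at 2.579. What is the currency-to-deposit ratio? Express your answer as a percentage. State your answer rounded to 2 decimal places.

Using m = 2.579. From m = (1 + c)/(c + rr + e), rearranging gives 1 + c = m·(c + rr + e), so c·(1 − m) = m·(rr + e) − 1.
Hence c = [m·(rr + e) − 1]/(1 − m) = [2.579 × (0.25 + 0.1127) − 1] / (1 − 2.579) ≈ 0.040910.

4.09%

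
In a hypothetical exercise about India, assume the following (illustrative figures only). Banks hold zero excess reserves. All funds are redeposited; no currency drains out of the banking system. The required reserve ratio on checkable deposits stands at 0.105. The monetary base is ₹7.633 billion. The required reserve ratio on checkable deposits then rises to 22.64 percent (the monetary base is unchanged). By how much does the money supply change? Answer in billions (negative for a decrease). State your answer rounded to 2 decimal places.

-38.98 billion

Initially m₁ = 1 / (0.105) ≈ 9.5238, so M₁ = 9.5238 × 7.633 ≈ 72.6952 billion.
After the change m₂ = 1 / (0.2264) ≈ 4.4170, so M₂ = 4.4170 × 7.633 ≈ 33.715 billion.
ΔM = M₂ − M₁ = 33.715 − 72.6952 = -38.9802 billion.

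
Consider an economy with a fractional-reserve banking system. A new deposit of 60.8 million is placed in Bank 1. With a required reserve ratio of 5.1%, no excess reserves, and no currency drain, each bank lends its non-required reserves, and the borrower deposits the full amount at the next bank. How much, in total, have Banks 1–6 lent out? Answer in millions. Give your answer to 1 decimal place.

304.9 million

Bank i lends (1 − rr)^i of the original deposit: Bank 1 lends 60.8·0.9490 = 57.6992, Bank 2 lends 60.8·0.9490² ≈ 54.7565, and so on.
Summing a geometric series: total = 60.8·[0.9490·(1 − 0.9490^6) / (1 − 0.9490)] ≈ 304.9443 million.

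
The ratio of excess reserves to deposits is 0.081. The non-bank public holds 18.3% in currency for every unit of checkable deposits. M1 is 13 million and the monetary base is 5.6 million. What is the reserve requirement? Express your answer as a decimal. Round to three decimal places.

Using m = M/MB = 13/5.6 ≈ 2.321429. Since m = (1 + c)/(c + rr + e), the denominator satisfies c + rr + e = (1 + c)/m = (1 + 0.183) / 2.321429 ≈ 0.509600.
With c = 0.183 and e = 0.081, the reserve requirement is 0.509600 − 0.183 − 0.081 = 0.2456.

0.246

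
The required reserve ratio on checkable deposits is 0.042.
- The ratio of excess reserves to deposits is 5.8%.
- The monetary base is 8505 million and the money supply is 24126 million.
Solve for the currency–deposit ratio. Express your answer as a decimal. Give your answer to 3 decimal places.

Using m = M/MB = 24126/8505 ≈ 2.836684. From m = (1 + c)/(c + rr + e), rearranging gives 1 + c = m·(c + rr + e), so c·(1 − m) = m·(rr + e) − 1.
Hence c = [m·(rr + e) − 1]/(1 − m) = [2.836684 × (0.042 + 0.058) − 1] / (1 − 2.836684) ≈ 0.390014.

0.390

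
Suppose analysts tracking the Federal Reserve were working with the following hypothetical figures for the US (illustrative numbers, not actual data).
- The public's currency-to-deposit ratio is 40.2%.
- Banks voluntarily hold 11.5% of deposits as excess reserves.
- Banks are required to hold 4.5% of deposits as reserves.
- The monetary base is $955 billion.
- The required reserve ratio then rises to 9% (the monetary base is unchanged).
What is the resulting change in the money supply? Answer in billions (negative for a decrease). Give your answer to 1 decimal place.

Initially m₁ = (1 + 0.402) / (0.045 + 0.115 + 0.402) ≈ 2.49466, so M₁ = 2.49466 × 955 = 2382.4003 billion.
After the change m₂ = (1 + 0.402) / (0.09 + 0.115 + 0.402) ≈ 2.30972, so M₂ = 2.30972 × 955 = 2205.7826 billion.
ΔM = M₂ − M₁ = 2205.7826 − 2382.4003 = -176.6177 billion.

-176.6 billion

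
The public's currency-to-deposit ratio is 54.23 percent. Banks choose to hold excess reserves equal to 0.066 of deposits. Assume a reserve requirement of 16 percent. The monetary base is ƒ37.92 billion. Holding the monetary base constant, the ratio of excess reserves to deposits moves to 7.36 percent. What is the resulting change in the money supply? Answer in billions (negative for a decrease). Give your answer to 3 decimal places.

-0.746 billion

Initially m₁ = (1 + 0.5423) / (0.16 + 0.066 + 0.5423) ≈ 2.007419, so M₁ = 2.007419 × 37.92 ≈ 76.1213 billion.
After the change m₂ = (1 + 0.5423) / (0.16 + 0.0736 + 0.5423) ≈ 1.987756, so M₂ = 1.987756 × 37.92 ≈ 75.3757 billion.
ΔM = M₂ − M₁ = 75.3757 − 76.1213 = -0.7456 billion.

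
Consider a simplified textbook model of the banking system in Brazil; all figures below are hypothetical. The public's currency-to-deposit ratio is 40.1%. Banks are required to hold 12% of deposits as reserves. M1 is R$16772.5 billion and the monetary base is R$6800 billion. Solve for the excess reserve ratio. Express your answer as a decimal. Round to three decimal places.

0.047

Using m = M/MB = 16772.5/6800 ≈ 2.466544. Since m = (1 + c)/(c + rr + e), the denominator satisfies c + rr + e = (1 + c)/m = (1 + 0.401) / 2.466544 ≈ 0.568001.
With c = 0.401 and rr = 0.12, the excess reserve ratio is 0.568001 − 0.401 − 0.12 = 0.047001.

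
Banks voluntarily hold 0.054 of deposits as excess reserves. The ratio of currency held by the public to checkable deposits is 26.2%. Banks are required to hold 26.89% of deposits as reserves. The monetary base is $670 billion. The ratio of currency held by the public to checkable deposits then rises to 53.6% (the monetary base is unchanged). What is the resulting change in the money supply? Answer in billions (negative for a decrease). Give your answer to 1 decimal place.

Initially m₁ = (1 + 0.262) / (0.2689 + 0.054 + 0.262) ≈ 2.15763, so M₁ = 2.15763 × 670 = 1445.6121 billion.
After the change m₂ = (1 + 0.536) / (0.2689 + 0.054 + 0.536) ≈ 1.78833, so M₂ = 1.78833 × 670 = 1198.1811 billion.
ΔM = M₂ − M₁ = 1198.1811 − 1445.6121 = -247.431 billion.

-247.4 billion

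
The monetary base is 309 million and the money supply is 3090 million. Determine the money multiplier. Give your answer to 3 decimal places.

10.000

The money multiplier is m = M / MB = 3090 / 309 = 10.00000.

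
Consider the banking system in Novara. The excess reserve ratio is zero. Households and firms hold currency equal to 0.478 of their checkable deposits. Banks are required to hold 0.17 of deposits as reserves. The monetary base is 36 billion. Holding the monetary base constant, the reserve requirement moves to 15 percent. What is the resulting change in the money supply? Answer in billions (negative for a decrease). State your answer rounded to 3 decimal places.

Initially m₁ = (1 + 0.478) / (0.17 + 0.478) ≈ 2.280864, so M₁ = 2.280864 × 36 ≈ 82.1111 billion.
After the change m₂ = (1 + 0.478) / (0.15 + 0.478) ≈ 2.353503, so M₂ = 2.353503 × 36 ≈ 84.7261 billion.
ΔM = M₂ − M₁ = 84.7261 − 82.1111 = 2.615 billion.

2.615 billion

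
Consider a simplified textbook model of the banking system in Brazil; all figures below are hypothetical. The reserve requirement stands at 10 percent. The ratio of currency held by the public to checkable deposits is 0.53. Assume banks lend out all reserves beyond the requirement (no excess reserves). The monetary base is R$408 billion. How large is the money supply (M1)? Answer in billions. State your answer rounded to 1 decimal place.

The money multiplier is m = (1 + c) / (rr + c) = (1 + 0.53) / (0.1 + 0.53) ≈ 2.42857.
So M = m × MB = 2.42857 × 408 ≈ 990.8566 billion.

R$990.9 billion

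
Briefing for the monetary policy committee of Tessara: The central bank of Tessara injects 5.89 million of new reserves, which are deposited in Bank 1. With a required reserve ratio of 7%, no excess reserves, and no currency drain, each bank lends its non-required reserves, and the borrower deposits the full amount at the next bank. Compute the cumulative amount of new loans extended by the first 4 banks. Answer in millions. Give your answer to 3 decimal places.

Bank i lends (1 − rr)^i of the original deposit: Bank 1 lends 5.89·0.9300 = 5.4777, Bank 2 lends 5.89·0.9300² ≈ 5.0943, and so on.
Summing a geometric series: total = 5.89·[0.9300·(1 − 0.9300^4) / (1 − 0.9300)] ≈ 19.7157 million.

19.716 million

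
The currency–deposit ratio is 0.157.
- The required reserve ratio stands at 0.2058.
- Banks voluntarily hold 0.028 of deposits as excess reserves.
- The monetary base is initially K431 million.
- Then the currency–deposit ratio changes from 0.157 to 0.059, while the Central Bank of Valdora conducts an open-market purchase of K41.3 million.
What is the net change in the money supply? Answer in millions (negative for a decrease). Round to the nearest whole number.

K432 million

Before: m₁ = (1 + 0.157) / (0.2058 + 0.028 + 0.157) ≈ 2.9606, MB₁ = 431, so M₁ = 2.9606 × 431 = 1276.0186 million.
After: m₂ = (1 + 0.059) / (0.2058 + 0.028 + 0.059) ≈ 3.6168, MB₂ = 431 + 41.3 = 472.3, so M₂ = 3.6168 × 472.3 ≈ 1708.2146 million.
ΔM = M₂ − M₁ = 1708.2146 − 1276.0186 = 432.196 million.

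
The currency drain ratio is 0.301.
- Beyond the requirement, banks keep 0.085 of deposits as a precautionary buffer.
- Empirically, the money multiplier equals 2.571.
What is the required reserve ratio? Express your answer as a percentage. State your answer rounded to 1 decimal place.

Using m = 2.571. Since m = (1 + c)/(c + rr + e), the denominator satisfies c + rr + e = (1 + c)/m = (1 + 0.301) / 2.571 ≈ 0.506029.
With c = 0.301 and e = 0.085, the required reserve ratio is 0.506029 − 0.301 − 0.085 = 0.120029.

12.0%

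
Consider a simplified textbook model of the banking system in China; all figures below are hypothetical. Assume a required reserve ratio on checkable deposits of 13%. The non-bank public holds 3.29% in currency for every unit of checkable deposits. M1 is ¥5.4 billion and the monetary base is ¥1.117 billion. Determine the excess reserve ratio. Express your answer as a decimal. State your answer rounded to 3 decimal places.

Using m = M/MB = 5.4/1.117 ≈ 4.834378. Since m = (1 + c)/(c + rr + e), the denominator satisfies c + rr + e = (1 + c)/m = (1 + 0.0329) / 4.834378 ≈ 0.213657.
With c = 0.0329 and rr = 0.13, the excess reserve ratio is 0.213657 − 0.0329 − 0.13 = 0.050757.

0.051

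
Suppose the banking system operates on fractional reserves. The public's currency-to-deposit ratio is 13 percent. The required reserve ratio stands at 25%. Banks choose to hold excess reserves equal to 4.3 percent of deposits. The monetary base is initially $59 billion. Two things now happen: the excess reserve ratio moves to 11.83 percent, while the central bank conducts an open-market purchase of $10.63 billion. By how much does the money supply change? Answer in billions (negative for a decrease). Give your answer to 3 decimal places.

$0.288 billion

Before: m₁ = (1 + 0.13) / (0.25 + 0.043 + 0.13) ≈ 2.671395, MB₁ = 59, so M₁ = 2.671395 × 59 ≈ 157.6123 billion.
After: m₂ = (1 + 0.13) / (0.25 + 0.1183 + 0.13) ≈ 2.267710, MB₂ = 59 + 10.63 = 69.63, so M₂ = 2.267710 × 69.63 ≈ 157.9006 billion.
ΔM = M₂ − M₁ = 157.9006 − 157.6123 = 0.2883 billion.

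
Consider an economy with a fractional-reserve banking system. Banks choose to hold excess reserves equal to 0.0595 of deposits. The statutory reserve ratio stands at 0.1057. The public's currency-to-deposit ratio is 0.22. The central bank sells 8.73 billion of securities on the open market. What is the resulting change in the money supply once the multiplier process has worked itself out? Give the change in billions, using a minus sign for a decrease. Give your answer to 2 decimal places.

-27.65 billion

The money multiplier is m = (1 + c) / (rr + e + c) = (1 + 0.22) / (0.1057 + 0.0595 + 0.22) ≈ 3.1672.
The sale removes 8.73 billion of base, so ΔM = m × ΔMB = 3.1672 × (−8.73) ≈ -27.6497 billion.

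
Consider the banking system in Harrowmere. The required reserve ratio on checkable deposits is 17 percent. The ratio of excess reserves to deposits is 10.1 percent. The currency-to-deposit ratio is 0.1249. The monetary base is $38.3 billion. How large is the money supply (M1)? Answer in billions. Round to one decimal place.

The money multiplier is m = (1 + c) / (rr + e + c) = (1 + 0.1249) / (0.17 + 0.101 + 0.1249) ≈ 2.8414.
So M = m × MB = 2.8414 × 38.3 ≈ 108.8256 billion.

$108.8 billion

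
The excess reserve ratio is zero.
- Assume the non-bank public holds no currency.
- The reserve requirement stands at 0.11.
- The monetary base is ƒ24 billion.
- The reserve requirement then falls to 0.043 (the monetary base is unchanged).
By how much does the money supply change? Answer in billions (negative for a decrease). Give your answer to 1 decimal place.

ƒ340.0 billion

Initially m₁ = 1 / (0.11) ≈ 9.0909, so M₁ = 9.0909 × 24 = 218.1816 billion.
After the change m₂ = 1 / (0.043) ≈ 23.2558, so M₂ = 23.2558 × 24 = 558.1392 billion.
ΔM = M₂ − M₁ = 558.1392 − 218.1816 = 339.9576 billion.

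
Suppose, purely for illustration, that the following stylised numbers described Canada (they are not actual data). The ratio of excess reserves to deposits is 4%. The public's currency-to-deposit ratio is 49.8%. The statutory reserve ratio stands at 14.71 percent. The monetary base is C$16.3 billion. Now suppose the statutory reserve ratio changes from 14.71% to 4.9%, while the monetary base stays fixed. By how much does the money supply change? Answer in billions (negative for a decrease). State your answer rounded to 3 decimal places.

C$5.956 billion

Initially m₁ = (1 + 0.498) / (0.1471 + 0.04 + 0.498) ≈ 2.186542, so M₁ = 2.186542 × 16.3 ≈ 35.6406 billion.
After the change m₂ = (1 + 0.498) / (0.049 + 0.04 + 0.498) ≈ 2.551959, so M₂ = 2.551959 × 16.3 ≈ 41.5969 billion.
ΔM = M₂ − M₁ = 41.5969 − 35.6406 = 5.9563 billion.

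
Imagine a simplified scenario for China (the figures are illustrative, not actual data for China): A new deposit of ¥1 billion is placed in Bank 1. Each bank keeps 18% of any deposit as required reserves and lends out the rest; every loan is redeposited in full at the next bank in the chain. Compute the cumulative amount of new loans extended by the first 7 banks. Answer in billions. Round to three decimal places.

Bank i lends (1 − rr)^i of the original deposit: Bank 1 lends 1·0.8200 = 0.8200, Bank 2 lends 1·0.8200² = 0.6724, and so on.
Summing a geometric series: total = 1·[0.8200·(1 − 0.8200^7) / (1 − 0.8200)] ≈ 3.4199 billion.

¥3.420 billion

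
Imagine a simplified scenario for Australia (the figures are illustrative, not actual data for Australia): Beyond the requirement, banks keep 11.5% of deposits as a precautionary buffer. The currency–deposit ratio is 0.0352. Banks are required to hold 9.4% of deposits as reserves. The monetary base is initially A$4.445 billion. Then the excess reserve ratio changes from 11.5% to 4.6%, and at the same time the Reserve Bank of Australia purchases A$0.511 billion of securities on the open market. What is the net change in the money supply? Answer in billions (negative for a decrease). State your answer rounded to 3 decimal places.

A$10.440 billion

Before: m₁ = (1 + 0.0352) / (0.094 + 0.115 + 0.0352) ≈ 4.23915, MB₁ = 4.445, so M₁ = 4.23915 × 4.445 ≈ 18.843 billion.
After: m₂ = (1 + 0.0352) / (0.094 + 0.046 + 0.0352) ≈ 5.90868, MB₂ = 4.445 + 0.511 = 4.956, so M₂ = 5.90868 × 4.956 ≈ 29.2834 billion.
ΔM = M₂ − M₁ = 29.2834 − 18.843 = 10.4404 billion.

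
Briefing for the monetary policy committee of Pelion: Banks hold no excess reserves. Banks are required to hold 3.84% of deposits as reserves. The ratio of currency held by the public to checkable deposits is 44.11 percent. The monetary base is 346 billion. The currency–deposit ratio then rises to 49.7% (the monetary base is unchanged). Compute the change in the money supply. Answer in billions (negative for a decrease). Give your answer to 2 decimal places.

Initially m₁ = (1 + 0.4411) / (0.0384 + 0.4411) ≈ 3.005422, so M₁ = 3.005422 × 346 ≈ 1039.876 billion.
After the change m₂ = (1 + 0.497) / (0.0384 + 0.497) ≈ 2.796040, so M₂ = 2.796040 × 346 ≈ 967.4298 billion.
ΔM = M₂ − M₁ = 967.4298 − 1039.876 = -72.4462 billion.

-72.45 billion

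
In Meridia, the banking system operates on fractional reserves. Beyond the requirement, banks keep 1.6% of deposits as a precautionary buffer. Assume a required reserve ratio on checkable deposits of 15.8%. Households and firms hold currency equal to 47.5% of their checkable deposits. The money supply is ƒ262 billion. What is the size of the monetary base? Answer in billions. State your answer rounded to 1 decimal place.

The money multiplier is m = (1 + c) / (rr + e + c) = (1 + 0.475) / (0.158 + 0.016 + 0.475) ≈ 2.27273.
MB = M / m = 262 / 2.27273 ≈ 115.2799 billion.

ƒ115.3 billion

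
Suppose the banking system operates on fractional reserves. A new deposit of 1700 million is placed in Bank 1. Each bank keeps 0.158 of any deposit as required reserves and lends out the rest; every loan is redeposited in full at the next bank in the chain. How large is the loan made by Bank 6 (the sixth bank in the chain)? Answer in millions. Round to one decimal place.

605.8 million

Each bank lends a fraction (1 − rr) = 0.8420 of the deposit it receives, so Bank 6 receives 1700·0.8420^5 and lends 1700·0.8420^6 ≈ 605.7891 million.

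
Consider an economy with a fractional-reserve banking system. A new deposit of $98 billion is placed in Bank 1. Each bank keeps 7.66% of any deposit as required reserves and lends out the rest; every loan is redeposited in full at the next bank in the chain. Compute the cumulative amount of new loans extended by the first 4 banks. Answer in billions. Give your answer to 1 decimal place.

Bank i lends (1 − rr)^i of the original deposit: Bank 1 lends 98·0.9234 = 90.4932, Bank 2 lends 98·0.9234² ≈ 83.5614, and so on.
Summing a geometric series: total = 98·[0.9234·(1 − 0.9234^4) / (1 − 0.9234)] ≈ 322.4653 billion.

$322.5 billion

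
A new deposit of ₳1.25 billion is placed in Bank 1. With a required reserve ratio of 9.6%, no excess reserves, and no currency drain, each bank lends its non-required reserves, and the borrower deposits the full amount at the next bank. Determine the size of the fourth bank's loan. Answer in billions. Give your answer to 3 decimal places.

Each bank lends a fraction (1 − rr) = 0.9040 of the deposit it receives, so Bank 4 receives 1.25·0.9040^3 and lends 1.25·0.9040^4 ≈ 0.8348 billion.

₳0.835 billion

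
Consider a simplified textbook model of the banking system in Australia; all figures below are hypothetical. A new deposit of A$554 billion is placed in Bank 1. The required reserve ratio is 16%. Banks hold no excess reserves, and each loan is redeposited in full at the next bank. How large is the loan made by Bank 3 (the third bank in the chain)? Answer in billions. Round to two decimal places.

Each bank lends a fraction (1 − rr) = 0.8400 of the deposit it receives, so Bank 3 receives 554·0.8400^2 and lends 554·0.8400^3 ≈ 328.3580 billion.

A$328.36 billion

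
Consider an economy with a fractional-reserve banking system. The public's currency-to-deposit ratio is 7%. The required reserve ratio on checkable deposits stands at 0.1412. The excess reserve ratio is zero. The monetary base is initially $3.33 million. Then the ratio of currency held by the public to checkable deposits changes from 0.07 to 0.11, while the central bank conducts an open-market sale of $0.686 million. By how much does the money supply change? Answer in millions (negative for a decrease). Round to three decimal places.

Before: m₁ = (1 + 0.07) / (0.1412 + 0.07) ≈ 5.06629, MB₁ = 3.33, so M₁ = 5.06629 × 3.33 ≈ 16.8707 million.
After: m₂ = (1 + 0.11) / (0.1412 + 0.11) ≈ 4.41879, MB₂ = 3.33 − 0.686 = 2.644, so M₂ = 4.41879 × 2.644 ≈ 11.6833 million.
ΔM = M₂ − M₁ = 11.6833 − 16.8707 = -5.1874 million.

-5.187 million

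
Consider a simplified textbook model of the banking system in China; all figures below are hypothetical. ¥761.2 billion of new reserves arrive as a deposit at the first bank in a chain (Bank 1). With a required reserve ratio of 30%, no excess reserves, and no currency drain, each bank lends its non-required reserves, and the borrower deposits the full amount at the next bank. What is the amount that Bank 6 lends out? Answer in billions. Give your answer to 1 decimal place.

¥89.6 billion

Each bank lends a fraction (1 − rr) = 0.7000 of the deposit it receives, so Bank 6 receives 761.2·0.7000^5 and lends 761.2·0.7000^6 ≈ 89.5544 billion.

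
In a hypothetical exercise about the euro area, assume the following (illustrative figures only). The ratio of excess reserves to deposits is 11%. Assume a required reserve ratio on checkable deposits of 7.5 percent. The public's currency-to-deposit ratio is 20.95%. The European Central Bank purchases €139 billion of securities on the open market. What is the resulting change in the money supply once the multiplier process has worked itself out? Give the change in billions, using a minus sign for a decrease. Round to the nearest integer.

€426 billion

The money multiplier is m = (1 + c) / (rr + e + c) = (1 + 0.2095) / (0.075 + 0.11 + 0.2095) ≈ 3.0659.
The purchase adds 139 billion of base, so ΔM = m × ΔMB = 3.0659 × (+139) = 426.1601 billion.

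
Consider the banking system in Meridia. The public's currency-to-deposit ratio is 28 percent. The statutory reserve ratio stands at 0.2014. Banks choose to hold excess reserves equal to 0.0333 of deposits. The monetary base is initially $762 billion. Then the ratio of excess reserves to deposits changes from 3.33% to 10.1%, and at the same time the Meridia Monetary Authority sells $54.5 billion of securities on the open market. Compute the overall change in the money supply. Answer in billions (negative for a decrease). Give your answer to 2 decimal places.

-340.06 billion

Before: m₁ = (1 + 0.28) / (0.2014 + 0.0333 + 0.28) ≈ 2.486886, MB₁ = 762, so M₁ = 2.486886 × 762 ≈ 1895.0071 billion.
After: m₂ = (1 + 0.28) / (0.2014 + 0.101 + 0.28) ≈ 2.197802, MB₂ = 762 − 54.5 = 707.5, so M₂ = 2.197802 × 707.5 ≈ 1554.9449 billion.
ΔM = M₂ − M₁ = 1554.9449 − 1895.0071 = -340.0622 billion.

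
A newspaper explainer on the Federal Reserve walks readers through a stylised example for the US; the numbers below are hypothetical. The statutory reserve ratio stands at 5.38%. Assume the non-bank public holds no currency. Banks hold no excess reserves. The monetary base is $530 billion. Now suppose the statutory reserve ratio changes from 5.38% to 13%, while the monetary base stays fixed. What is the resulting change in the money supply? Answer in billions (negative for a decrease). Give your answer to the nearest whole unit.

Initially m₁ = 1 / (0.0538) ≈ 18.5874, so M₁ = 18.5874 × 530 = 9851.322 billion.
After the change m₂ = 1 / (0.13) ≈ 7.6923, so M₂ = 7.6923 × 530 = 4076.919 billion.
ΔM = M₂ − M₁ = 4076.919 − 9851.322 = -5774.403 billion.

-5774 billion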